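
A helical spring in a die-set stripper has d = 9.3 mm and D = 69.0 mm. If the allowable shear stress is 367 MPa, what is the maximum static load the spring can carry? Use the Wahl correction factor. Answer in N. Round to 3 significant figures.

C = D/d = 69.0/9.3 = 7.4194
K_W = (4C−1)/(4C−4) + 0.615/C = 28.677/25.677 + 0.0829 = 1.1997
τ_max = K·8FD/(πd³) → F_max = τ_allow·πd³/(8DK)
F_max = 367·π·9.3³/(8·69.0·1.1997) = 9.274e+05/662.25 = 1400.4 N

1400 N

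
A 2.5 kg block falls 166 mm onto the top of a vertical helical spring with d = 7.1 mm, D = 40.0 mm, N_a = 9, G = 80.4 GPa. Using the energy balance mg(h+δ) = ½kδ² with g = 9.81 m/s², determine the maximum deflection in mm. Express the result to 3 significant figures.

14.1 mm

k = Gd⁴/(8D³N_a) = (80.4×10³)(7.1⁴)/(8·40.0³·9) = 44.338 N/mm
W = mg = 2.5 × 9.81 = 24.525 N
½kδ² − Wδ − Wh = 0 → δ = (W + √(W² + 2kWh))/k
δ = (24.525 + √(601.48 + 361014))/44.338 = (24.525 + 601.34)/44.338 = 14.116 mm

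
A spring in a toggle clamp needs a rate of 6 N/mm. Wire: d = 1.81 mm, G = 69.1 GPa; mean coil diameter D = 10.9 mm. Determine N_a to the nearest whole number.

12

N_a = Gd⁴/(8D³k) = (69.1×10³ × 1.81⁴)/(8 × 10.9³ × 6)
    = 741639 / 62161.4 = 11.93 → 12 coils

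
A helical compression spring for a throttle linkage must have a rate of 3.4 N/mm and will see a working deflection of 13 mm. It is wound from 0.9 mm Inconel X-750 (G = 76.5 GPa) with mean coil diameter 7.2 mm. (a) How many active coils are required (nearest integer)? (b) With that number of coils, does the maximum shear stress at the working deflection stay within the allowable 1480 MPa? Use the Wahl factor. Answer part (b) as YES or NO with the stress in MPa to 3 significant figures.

N_a = Gd⁴/(8D³k) = (76.5×10³)(0.9⁴)/(8·7.2³·3.4) = 4.944 → N_a = 5
Actual rate k = Gd⁴/(8D³·5) = 3.3618 N/mm
Working load F = kδ = 3.3618·13 = 43.704 N
C = 7.2/0.9 = 8.0000; K_W = (4C−1)/(4C−4)+0.615/C = 1.1840
τ_max = K_W·8FD/(πd³) = 1.1840·1099.2 = 1301.4 MPa
τ_max ≤ 1480 MPa → acceptable

(a) 5 coils; (b) YES, τ_max = 1300 MPa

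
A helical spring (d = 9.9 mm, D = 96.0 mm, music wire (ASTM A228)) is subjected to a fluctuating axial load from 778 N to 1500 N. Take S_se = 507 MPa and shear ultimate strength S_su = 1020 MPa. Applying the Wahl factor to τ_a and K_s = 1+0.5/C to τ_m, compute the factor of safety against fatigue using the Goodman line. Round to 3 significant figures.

C = D/d = 96.0/9.9 = 9.6970; K_W = (4C−1)/(4C−4)+0.615/C = 1.1497; K_s = 1+0.5/C = 1.0516
F_a = (F_max−F_min)/2 = 361 N; F_m = (F_max+F_min)/2 = 1139 N
τ_a = K_W·8F_aD/(πd³) = 1.1497 × 90.952 = 104.56 MPa
τ_m = K_s·8F_mD/(πd³) = 1.0516 × 286.97 = 301.76 MPa
Goodman: 1/n_f = τ_a/S_se + τ_m/S_su = 104.56/507 + 301.76/1020 = 0.20624 + 0.29585 = 0.50209
n_f = 1/0.50209 = 1.992

1.99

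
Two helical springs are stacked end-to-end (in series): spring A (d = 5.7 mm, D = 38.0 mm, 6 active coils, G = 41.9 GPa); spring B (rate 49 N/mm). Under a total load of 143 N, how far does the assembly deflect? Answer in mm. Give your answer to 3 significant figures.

11.4 mm

k_A = Gd⁴/(8D³N_a) = (41.9×10³)(5.7⁴)/(8·38.0³·6) = 16.793 N/mm
Series: 1/k_eq = 1/16.793 + 1/49 = 0.079958; k_eq = 12.507 N/mm
δ = F/k_eq = 143/12.507 = 11.434 mm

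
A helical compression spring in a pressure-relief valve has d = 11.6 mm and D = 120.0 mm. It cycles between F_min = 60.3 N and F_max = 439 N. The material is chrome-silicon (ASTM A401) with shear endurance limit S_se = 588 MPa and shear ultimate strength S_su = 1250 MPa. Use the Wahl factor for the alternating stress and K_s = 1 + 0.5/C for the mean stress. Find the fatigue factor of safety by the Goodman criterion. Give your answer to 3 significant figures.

8.86

C = D/d = 120.0/11.6 = 10.3448; K_W = (4C−1)/(4C−4)+0.615/C = 1.1397; K_s = 1+0.5/C = 1.0483
F_a = (F_max−F_min)/2 = 189.35 N; F_m = (F_max+F_min)/2 = 249.65 N
τ_a = K_W·8F_aD/(πd³) = 1.1397 × 37.069 = 42.248 MPa
τ_m = K_s·8F_mD/(πd³) = 1.0483 × 48.874 = 51.236 MPa
Goodman: 1/n_f = τ_a/S_se + τ_m/S_su = 42.248/588 + 51.236/1250 = 0.07185 + 0.04099 = 0.11284
n_f = 1/0.11284 = 8.862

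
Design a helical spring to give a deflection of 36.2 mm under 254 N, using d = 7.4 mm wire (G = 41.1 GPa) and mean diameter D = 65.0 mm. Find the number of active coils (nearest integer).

Required rate k = F/δ = 254/36.2 = 7.0166 N/mm
N_a = Gd⁴/(8D³k) = (41.1×10³ × 7.4⁴)/(8 × 65.0³ × 7.0166)
    = 1.23245e+08 / 1.54154e+07 = 7.995 → 8 coils

8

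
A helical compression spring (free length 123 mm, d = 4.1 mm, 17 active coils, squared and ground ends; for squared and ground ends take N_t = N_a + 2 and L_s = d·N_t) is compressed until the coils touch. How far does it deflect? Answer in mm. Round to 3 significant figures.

N_t = 19; L_s = 4.1·19 = 77.9 mm
δ_solid = L₀ − L_s = 123 − 77.9 = 45.1 mm

45.1 mm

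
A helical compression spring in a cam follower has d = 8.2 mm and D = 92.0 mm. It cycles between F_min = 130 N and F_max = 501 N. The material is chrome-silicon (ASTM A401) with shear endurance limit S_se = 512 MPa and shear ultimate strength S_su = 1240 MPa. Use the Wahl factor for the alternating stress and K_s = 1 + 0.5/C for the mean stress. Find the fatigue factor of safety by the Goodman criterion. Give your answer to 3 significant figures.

3.49

C = D/d = 92.0/8.2 = 11.2195; K_W = (4C−1)/(4C−4)+0.615/C = 1.1282; K_s = 1+0.5/C = 1.0446
F_a = (F_max−F_min)/2 = 185.5 N; F_m = (F_max+F_min)/2 = 315.5 N
τ_a = K_W·8F_aD/(πd³) = 1.1282 × 78.819 = 88.924 MPa
τ_m = K_s·8F_mD/(πd³) = 1.0446 × 134.06 = 140.03 MPa
Goodman: 1/n_f = τ_a/S_se + τ_m/S_su = 88.924/512 + 140.03/1240 = 0.17368 + 0.11293 = 0.28661
n_f = 1/0.28661 = 3.489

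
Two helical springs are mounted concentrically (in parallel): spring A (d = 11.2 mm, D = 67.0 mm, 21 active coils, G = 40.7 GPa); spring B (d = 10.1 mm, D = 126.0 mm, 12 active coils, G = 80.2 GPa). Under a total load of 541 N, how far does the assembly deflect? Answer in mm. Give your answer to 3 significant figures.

k_A = Gd⁴/(8D³N_a) = (40.7×10³)(11.2⁴)/(8·67.0³·21) = 12.675 N/mm
k_B = Gd⁴/(8D³N_a) = (80.2×10³)(10.1⁴)/(8·126.0³·12) = 4.3459 N/mm
Parallel: k_eq = 12.675 + 4.3459 = 17.02 N/mm
δ = F/k_eq = 541/17.02 = 31.785 mm

31.8 mm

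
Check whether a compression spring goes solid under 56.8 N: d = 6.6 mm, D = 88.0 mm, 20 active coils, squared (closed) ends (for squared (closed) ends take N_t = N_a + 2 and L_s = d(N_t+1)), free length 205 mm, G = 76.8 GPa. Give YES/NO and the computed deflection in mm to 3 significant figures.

k = Gd⁴/(8D³N_a) = (76.8×10³)(6.6⁴)/(8·88.0³·20) = 1.3365 N/mm
N_t = 22; L_s = 6.6·23 = 151.8 mm; δ_solid = L₀ − L_s = 205 − 151.8 = 53.2 mm
δ = F/k = 56.8/1.3365 = 42.499 mm
δ < δ_solid → spring does not go solid

NO, δ = 42.5 mm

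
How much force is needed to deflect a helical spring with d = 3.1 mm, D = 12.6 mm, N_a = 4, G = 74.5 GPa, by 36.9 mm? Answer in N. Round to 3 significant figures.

k = Gd⁴/(8D³N_a) = (74.5×10³)(3.1⁴)/(8·12.6³·4) = 107.48 N/mm
F = k·δ = 107.48 × 36.9 = 3966.1 N

3970 N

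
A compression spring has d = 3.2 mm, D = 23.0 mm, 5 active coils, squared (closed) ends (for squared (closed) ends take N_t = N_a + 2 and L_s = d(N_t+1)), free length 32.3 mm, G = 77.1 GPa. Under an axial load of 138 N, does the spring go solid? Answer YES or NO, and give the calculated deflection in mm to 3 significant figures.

k = Gd⁴/(8D³N_a) = (77.1×10³)(3.2⁴)/(8·23.0³·5) = 16.612 N/mm
N_t = 7; L_s = 3.2·8 = 25.6 mm; δ_solid = L₀ − L_s = 32.3 − 25.6 = 6.7 mm
δ = F/k = 138/16.612 = 8.3075 mm
δ ≥ δ_solid → spring goes solid

YES, δ = 8.31 mm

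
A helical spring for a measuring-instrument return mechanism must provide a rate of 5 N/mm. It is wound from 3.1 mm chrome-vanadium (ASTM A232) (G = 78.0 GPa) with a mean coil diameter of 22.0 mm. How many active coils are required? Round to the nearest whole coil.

17

N_a = Gd⁴/(8D³k) = (78.0×10³ × 3.1⁴)/(8 × 22.0³ × 5)
    = 7.20346e+06 / 425920 = 16.91 → 17 coils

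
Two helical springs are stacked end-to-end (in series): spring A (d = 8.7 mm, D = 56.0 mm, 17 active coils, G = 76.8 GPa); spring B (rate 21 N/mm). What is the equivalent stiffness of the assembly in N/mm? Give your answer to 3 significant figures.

9.81 N/mm

k_A = Gd⁴/(8D³N_a) = (76.8×10³)(8.7⁴)/(8·56.0³·17) = 18.422 N/mm
Series: 1/k_eq = 1/18.422 + 1/21 = 0.1019; k_eq = 9.8133 N/mm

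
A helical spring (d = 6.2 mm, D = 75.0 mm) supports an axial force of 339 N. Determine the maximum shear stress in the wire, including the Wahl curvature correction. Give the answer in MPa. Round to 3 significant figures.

304 MPa

Spring index C = D/d = 75.0/6.2 = 12.0968
K_W = (4C−1)/(4C−4) + 0.615/C = 47.387/44.387 + 0.0508 = 1.1184
τ₀ = 8FD/(πd³) = 8·339·75.0/(π·6.2³) = 203400/748.73 = 271.66 MPa
τ_max = K·τ₀ = 1.1184 × 271.66 = 303.83 MPa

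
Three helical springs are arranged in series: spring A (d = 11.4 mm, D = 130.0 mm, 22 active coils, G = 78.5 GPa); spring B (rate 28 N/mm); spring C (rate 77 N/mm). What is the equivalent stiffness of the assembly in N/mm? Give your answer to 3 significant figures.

2.94 N/mm

k_A = Gd⁴/(8D³N_a) = (78.5×10³)(11.4⁴)/(8·130.0³·22) = 3.4288 N/mm
Series: 1/k_eq = 1/3.4288 + 1/28 + 1/77 = 0.34035; k_eq = 2.9382 N/mm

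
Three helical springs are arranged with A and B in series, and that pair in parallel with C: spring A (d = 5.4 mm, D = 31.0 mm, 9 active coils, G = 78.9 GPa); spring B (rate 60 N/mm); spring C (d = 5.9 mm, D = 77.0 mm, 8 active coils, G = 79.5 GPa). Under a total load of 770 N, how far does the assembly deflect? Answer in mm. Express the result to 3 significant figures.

32.3 mm

k_A = Gd⁴/(8D³N_a) = (78.9×10³)(5.4⁴)/(8·31.0³·9) = 31.278 N/mm
k_C = Gd⁴/(8D³N_a) = (79.5×10³)(5.9⁴)/(8·77.0³·8) = 3.297 N/mm
Springs A,B series: k_AB = 1/(1/31.278+1/60) = 20.56 N/mm; parallel with C: k_eq = 20.56+3.297 = 23.857 N/mm
δ = F/k_eq = 770/23.857 = 32.276 mm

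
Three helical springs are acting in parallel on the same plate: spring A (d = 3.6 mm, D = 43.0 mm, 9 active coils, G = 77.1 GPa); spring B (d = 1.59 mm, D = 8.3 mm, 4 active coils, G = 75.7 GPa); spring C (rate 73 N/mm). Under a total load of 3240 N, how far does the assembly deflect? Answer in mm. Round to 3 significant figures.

31.9 mm

k_A = Gd⁴/(8D³N_a) = (77.1×10³)(3.6⁴)/(8·43.0³·9) = 2.2622 N/mm
k_B = Gd⁴/(8D³N_a) = (75.7×10³)(1.59⁴)/(8·8.3³·4) = 26.442 N/mm
Parallel: k_eq = 2.2622 + 26.442 + 73 = 101.7 N/mm
δ = F/k_eq = 3240/101.7 = 31.857 mm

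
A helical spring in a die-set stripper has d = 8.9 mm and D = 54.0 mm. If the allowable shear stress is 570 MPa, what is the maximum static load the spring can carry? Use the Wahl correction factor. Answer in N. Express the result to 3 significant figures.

2340 N

C = D/d = 54.0/8.9 = 6.0674
K_W = (4C−1)/(4C−4) + 0.615/C = 23.270/20.270 + 0.1014 = 1.2494
τ_max = K·8FD/(πd³) → F_max = τ_allow·πd³/(8DK)
F_max = 570·π·8.9³/(8·54.0·1.2494) = 1.2624e+06/539.73 = 2339 N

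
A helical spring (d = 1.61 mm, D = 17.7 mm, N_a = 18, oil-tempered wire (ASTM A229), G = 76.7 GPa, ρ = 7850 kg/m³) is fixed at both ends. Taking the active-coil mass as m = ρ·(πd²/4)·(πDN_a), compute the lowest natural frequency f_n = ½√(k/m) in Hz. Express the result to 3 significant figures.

k = Gd⁴/(8D³N_a) = (76.7×10³)(1.61⁴)/(8·17.7³·18) = 0.64538 N/mm = 645.38 N/m
Wire length L = πDN_a = π·17.7·18 = 1000.9 mm
m = ρ·(πd²/4)·L = 7850 × 2.0358×10⁻⁶ m² × 1.0009 m = 0.015996 kg
f_n = ½√(k/m) = 0.5·√(645.38/0.015996) = 0.5·√(40347) = 100.43 Hz

100 Hz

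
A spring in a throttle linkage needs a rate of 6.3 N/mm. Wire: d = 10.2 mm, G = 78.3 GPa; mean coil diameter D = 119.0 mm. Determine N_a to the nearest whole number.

N_a = Gd⁴/(8D³k) = (78.3×10³ × 10.2⁴)/(8 × 119.0³ × 6.3)
    = 8.47544e+08 / 8.4932e+07 = 9.979 → 10 coils

10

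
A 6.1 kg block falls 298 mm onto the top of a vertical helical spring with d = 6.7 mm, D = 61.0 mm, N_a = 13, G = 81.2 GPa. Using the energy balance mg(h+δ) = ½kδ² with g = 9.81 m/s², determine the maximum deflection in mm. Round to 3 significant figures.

k = Gd⁴/(8D³N_a) = (81.2×10³)(6.7⁴)/(8·61.0³·13) = 6.9316 N/mm
W = mg = 6.1 × 9.81 = 59.841 N
½kδ² − Wδ − Wh = 0 → δ = (W + √(W² + 2kWh))/k
δ = (59.841 + √(3580.9 + 247217))/6.9316 = (59.841 + 500.8)/6.9316 = 80.882 mm

80.9 mm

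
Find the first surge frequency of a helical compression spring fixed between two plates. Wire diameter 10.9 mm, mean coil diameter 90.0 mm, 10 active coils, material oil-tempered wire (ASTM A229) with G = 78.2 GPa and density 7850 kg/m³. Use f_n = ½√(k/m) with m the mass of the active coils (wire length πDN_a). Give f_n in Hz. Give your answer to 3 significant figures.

47.8 Hz

k = Gd⁴/(8D³N_a) = (78.2×10³)(10.9⁴)/(8·90.0³·10) = 18.928 N/mm = 18928 N/m
Wire length L = πDN_a = π·90.0·10 = 2827.4 mm
m = ρ·(πd²/4)·L = 7850 × 93.313×10⁻⁶ m² × 2.8274 m = 2.0711 kg
f_n = ½√(k/m) = 0.5·√(18928/2.0711) = 0.5·√(9138.8) = 47.799 Hz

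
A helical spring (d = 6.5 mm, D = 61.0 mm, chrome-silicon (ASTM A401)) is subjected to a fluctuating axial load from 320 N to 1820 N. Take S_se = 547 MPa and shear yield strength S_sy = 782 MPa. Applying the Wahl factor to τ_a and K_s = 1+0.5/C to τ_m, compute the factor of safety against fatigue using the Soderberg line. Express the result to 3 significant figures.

0.584

C = D/d = 61.0/6.5 = 9.3846; K_W = (4C−1)/(4C−4)+0.615/C = 1.1550; K_s = 1+0.5/C = 1.0533
F_a = (F_max−F_min)/2 = 750 N; F_m = (F_max+F_min)/2 = 1070 N
τ_a = K_W·8F_aD/(πd³) = 1.1550 × 424.22 = 489.97 MPa
τ_m = K_s·8F_mD/(πd³) = 1.0533 × 605.22 = 637.47 MPa
Soderberg: 1/n_f = τ_a/S_se + τ_m/S_sy = 489.97/547 + 637.47/782 = 0.89573 + 0.81517 = 1.7109
n_f = 1/1.7109 = 0.5845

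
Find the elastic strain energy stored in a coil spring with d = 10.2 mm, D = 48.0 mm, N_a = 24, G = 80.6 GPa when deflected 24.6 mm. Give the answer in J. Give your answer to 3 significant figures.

k = Gd⁴/(8D³N_a) = (80.6×10³)(10.2⁴)/(8·48.0³·24) = 41.088 N/mm
U = ½kδ² = 0.5 × 41.088 × 24.6² = 12432 N·mm = 12.432 J

12.4 J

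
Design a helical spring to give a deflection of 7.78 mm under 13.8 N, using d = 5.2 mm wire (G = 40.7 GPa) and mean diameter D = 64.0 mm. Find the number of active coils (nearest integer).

8

Required rate k = F/δ = 13.8/7.78 = 1.7738 N/mm
N_a = Gd⁴/(8D³k) = (40.7×10³ × 5.2⁴)/(8 × 64.0³ × 1.7738)
    = 2.97583e+07 / 3.71988e+06 = 8 → 8 coils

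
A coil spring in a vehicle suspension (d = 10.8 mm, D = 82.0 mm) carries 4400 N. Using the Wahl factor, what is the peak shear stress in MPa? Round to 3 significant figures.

871 MPa

Spring index C = D/d = 82.0/10.8 = 7.5926
K_W = (4C−1)/(4C−4) + 0.615/C = 29.370/26.370 + 0.0810 = 1.1948
τ₀ = 8FD/(πd³) = 8·4400·82.0/(π·10.8³) = 2.8864e+06/3957.5 = 729.35 MPa
τ_max = K·τ₀ = 1.1948 × 729.35 = 871.4 MPa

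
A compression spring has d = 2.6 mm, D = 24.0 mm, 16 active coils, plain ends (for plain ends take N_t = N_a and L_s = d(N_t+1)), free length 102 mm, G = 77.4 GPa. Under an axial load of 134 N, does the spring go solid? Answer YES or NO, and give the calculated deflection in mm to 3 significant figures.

YES, δ = 67.0 mm

k = Gd⁴/(8D³N_a) = (77.4×10³)(2.6⁴)/(8·24.0³·16) = 1.9989 N/mm
N_t = 16; L_s = 2.6·17 = 44.2 mm; δ_solid = L₀ − L_s = 102 − 44.2 = 57.8 mm
δ = F/k = 134/1.9989 = 67.037 mm
δ ≥ δ_solid → spring goes solid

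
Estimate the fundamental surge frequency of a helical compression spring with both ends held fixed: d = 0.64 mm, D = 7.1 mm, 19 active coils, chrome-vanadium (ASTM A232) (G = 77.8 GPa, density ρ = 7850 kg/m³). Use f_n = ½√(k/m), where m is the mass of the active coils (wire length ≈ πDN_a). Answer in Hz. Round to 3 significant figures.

237 Hz

k = Gd⁴/(8D³N_a) = (77.8×10³)(0.64⁴)/(8·7.1³·19) = 0.23993 N/mm = 239.93 N/m
Wire length L = πDN_a = π·7.1·19 = 423.8 mm
m = ρ·(πd²/4)·L = 7850 × 0.3217×10⁻⁶ m² × 0.4238 m = 0.0010702 kg
f_n = ½√(k/m) = 0.5·√(239.93/0.0010702) = 0.5·√(2.2418e+05) = 236.74 Hz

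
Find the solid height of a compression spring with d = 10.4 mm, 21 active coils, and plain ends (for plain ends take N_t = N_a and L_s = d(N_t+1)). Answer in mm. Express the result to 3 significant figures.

229 mm

plain ends: N_t = N_a = 21
L_s = d·(N_t+1) = 10.4 × 22 = 228.8 mm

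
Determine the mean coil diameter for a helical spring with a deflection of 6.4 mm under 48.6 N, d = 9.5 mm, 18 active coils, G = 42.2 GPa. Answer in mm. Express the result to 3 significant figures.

Required rate k = F/δ = 48.6/6.4 = 7.5938 N/mm
D = (Gd⁴/(8N_a·k))^(1/3) = (42.2×10³·9.5⁴/(8·18·7.5938))^(1/3)
  = (314332)^(1/3) = 67.9928 mm

68.0 mm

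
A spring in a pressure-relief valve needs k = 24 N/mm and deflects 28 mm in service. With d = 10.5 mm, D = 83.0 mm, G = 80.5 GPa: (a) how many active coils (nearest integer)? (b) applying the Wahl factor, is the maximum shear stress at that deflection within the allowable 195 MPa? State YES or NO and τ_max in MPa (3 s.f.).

N_a = Gd⁴/(8D³k) = (80.5×10³)(10.5⁴)/(8·83.0³·24) = 8.913 → N_a = 9
Actual rate k = Gd⁴/(8D³·9) = 23.768 N/mm
Working load F = kδ = 23.768·28 = 665.49 N
C = 83.0/10.5 = 7.9048; K_W = (4C−1)/(4C−4)+0.615/C = 1.1864
τ_max = K_W·8FD/(πd³) = 1.1864·121.51 = 144.16 MPa
τ_max ≤ 195 MPa → acceptable

(a) 9 coils; (b) YES, τ_max = 144 MPa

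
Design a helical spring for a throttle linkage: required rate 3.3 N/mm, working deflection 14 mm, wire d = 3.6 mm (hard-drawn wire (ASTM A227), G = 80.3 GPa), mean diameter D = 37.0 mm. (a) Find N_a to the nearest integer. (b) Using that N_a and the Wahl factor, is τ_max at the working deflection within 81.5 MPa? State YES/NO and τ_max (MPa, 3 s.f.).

N_a = Gd⁴/(8D³k) = (80.3×10³)(3.6⁴)/(8·37.0³·3.3) = 10.09 → N_a = 10
Actual rate k = Gd⁴/(8D³·10) = 3.3284 N/mm
Working load F = kδ = 3.3284·14 = 46.597 N
C = 37.0/3.6 = 10.2778; K_W = (4C−1)/(4C−4)+0.615/C = 1.1407
τ_max = K_W·8FD/(πd³) = 1.1407·94.101 = 107.34 MPa
τ_max > 81.5 MPa → exceeds allowable

(a) 10 coils; (b) NO, τ_max = 107 MPa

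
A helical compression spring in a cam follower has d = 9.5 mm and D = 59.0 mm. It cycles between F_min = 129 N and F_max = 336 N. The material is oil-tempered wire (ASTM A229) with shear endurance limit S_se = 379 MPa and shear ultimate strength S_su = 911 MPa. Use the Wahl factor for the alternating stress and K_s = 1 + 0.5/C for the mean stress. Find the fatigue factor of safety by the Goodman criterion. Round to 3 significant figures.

C = D/d = 59.0/9.5 = 6.2105; K_W = (4C−1)/(4C−4)+0.615/C = 1.2430; K_s = 1+0.5/C = 1.0805
F_a = (F_max−F_min)/2 = 103.5 N; F_m = (F_max+F_min)/2 = 232.5 N
τ_a = K_W·8F_aD/(πd³) = 1.2430 × 18.137 = 22.543 MPa
τ_m = K_s·8F_mD/(πd³) = 1.0805 × 40.742 = 44.022 MPa
Goodman: 1/n_f = τ_a/S_se + τ_m/S_su = 22.543/379 + 44.022/911 = 0.05948 + 0.04832 = 0.1078
n_f = 1/0.1078 = 9.276

9.28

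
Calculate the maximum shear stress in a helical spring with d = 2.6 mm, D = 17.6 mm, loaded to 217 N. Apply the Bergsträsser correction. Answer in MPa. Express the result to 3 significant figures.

668 MPa

Spring index C = D/d = 17.6/2.6 = 6.7692
K_B = (4C+2)/(4C−3) = 29.077/24.077 = 1.2077
τ₀ = 8FD/(πd³) = 8·217·17.6/(π·2.6³) = 30553.6/55.217 = 553.34 MPa
τ_max = K·τ₀ = 1.2077 × 553.34 = 668.25 MPa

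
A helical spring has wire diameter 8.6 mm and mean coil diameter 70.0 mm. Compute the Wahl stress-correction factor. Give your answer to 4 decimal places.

C = D/d = 70.0/8.6 = 8.1395
K_W = (4C−1)/(4C−4) + 0.615/C = 31.558/28.558 + 0.0756 = 1.1806

1.1806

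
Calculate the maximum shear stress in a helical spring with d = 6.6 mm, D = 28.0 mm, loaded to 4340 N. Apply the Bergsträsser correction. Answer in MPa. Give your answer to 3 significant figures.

1460 MPa

Spring index C = D/d = 28.0/6.6 = 4.2424
K_B = (4C+2)/(4C−3) = 18.970/13.970 = 1.3579
τ₀ = 8FD/(πd³) = 8·4340·28.0/(π·6.6³) = 972160/903.2 = 1076.4 MPa
τ_max = K·τ₀ = 1.3579 × 1076.4 = 1461.6 MPa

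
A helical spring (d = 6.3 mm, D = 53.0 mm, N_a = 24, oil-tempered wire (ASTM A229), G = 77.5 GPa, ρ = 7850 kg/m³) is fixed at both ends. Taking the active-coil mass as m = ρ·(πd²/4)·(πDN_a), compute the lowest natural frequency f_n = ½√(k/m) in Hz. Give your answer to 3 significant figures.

k = Gd⁴/(8D³N_a) = (77.5×10³)(6.3⁴)/(8·53.0³·24) = 4.2711 N/mm = 4271.1 N/m
Wire length L = πDN_a = π·53.0·24 = 3996.1 mm
m = ρ·(πd²/4)·L = 7850 × 31.172×10⁻⁶ m² × 3.9961 m = 0.97786 kg
f_n = ½√(k/m) = 0.5·√(4271.1/0.97786) = 0.5·√(4367.7) = 33.044 Hz

33.0 Hz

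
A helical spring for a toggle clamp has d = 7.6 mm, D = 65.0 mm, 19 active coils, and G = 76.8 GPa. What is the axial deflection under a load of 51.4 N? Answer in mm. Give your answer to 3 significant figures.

8.37 mm

k = Gd⁴/(8D³N_a) = (76.8×10³)(7.6⁴)/(8·65.0³·19) = 6.1381 N/mm
δ = F/k = 51.4 / 6.1381 = 8.374 mm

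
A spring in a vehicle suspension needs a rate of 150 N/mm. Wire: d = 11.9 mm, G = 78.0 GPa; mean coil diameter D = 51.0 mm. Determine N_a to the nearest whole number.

10

N_a = Gd⁴/(8D³k) = (78.0×10³ × 11.9⁴)/(8 × 51.0³ × 150)
    = 1.56416e+09 / 1.59181e+08 = 9.826 → 10 coils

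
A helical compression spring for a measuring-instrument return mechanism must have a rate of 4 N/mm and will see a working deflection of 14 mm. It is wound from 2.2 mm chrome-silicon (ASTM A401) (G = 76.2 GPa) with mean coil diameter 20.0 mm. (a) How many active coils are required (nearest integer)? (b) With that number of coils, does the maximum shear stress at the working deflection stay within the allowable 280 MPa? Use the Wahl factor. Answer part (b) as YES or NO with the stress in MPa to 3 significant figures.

(a) 7 coils; (b) NO, τ_max = 310 MPa

N_a = Gd⁴/(8D³k) = (76.2×10³)(2.2⁴)/(8·20.0³·4) = 6.973 → N_a = 7
Actual rate k = Gd⁴/(8D³·7) = 3.9844 N/mm
Working load F = kδ = 3.9844·14 = 55.782 N
C = 20.0/2.2 = 9.0909; K_W = (4C−1)/(4C−4)+0.615/C = 1.1603
τ_max = K_W·8FD/(πd³) = 1.1603·266.81 = 309.59 MPa
τ_max > 280 MPa → exceeds allowable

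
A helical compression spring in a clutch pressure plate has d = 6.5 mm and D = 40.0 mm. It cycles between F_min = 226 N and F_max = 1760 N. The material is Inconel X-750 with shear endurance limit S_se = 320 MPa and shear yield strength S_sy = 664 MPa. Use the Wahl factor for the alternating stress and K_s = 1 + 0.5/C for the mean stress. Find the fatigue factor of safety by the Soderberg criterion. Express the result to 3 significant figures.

0.586

C = D/d = 40.0/6.5 = 6.1538; K_W = (4C−1)/(4C−4)+0.615/C = 1.2455; K_s = 1+0.5/C = 1.0813
F_a = (F_max−F_min)/2 = 767 N; F_m = (F_max+F_min)/2 = 993 N
τ_a = K_W·8F_aD/(πd³) = 1.2455 × 284.48 = 354.31 MPa
τ_m = K_s·8F_mD/(πd³) = 1.0813 × 368.31 = 398.23 MPa
Soderberg: 1/n_f = τ_a/S_se + τ_m/S_sy = 354.31/320 + 398.23/664 = 1.10722 + 0.59975 = 1.707
n_f = 1/1.707 = 0.5858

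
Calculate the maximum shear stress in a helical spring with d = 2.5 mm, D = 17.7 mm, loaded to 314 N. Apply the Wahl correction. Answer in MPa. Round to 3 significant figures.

Spring index C = D/d = 17.7/2.5 = 7.0800
K_W = (4C−1)/(4C−4) + 0.615/C = 27.320/24.320 + 0.0869 = 1.2102
τ₀ = 8FD/(πd³) = 8·314·17.7/(π·2.5³) = 44462.4/49.087 = 905.78 MPa
τ_max = K·τ₀ = 1.2102 × 905.78 = 1096.2 MPa

1100 MPa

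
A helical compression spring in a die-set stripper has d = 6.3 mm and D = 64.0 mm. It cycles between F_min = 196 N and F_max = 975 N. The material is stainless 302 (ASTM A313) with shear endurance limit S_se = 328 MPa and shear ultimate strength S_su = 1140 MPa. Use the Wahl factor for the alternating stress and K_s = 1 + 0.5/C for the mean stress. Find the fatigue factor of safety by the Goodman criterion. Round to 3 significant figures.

0.809

C = D/d = 64.0/6.3 = 10.1587; K_W = (4C−1)/(4C−4)+0.615/C = 1.1424; K_s = 1+0.5/C = 1.0492
F_a = (F_max−F_min)/2 = 389.5 N; F_m = (F_max+F_min)/2 = 585.5 N
τ_a = K_W·8F_aD/(πd³) = 1.1424 × 253.87 = 290.02 MPa
τ_m = K_s·8F_mD/(πd³) = 1.0492 × 381.61 = 400.4 MPa
Goodman: 1/n_f = τ_a/S_se + τ_m/S_su = 290.02/328 + 400.4/1140 = 0.88422 + 0.35123 = 1.2354
n_f = 1/1.2354 = 0.8094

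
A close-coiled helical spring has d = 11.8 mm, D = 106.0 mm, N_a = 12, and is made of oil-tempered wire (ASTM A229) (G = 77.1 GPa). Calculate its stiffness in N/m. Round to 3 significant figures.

k = Gd⁴/(8D³N_a) = (77.1×10³ × 11.8⁴) / (8 × 106.0³ × 12)
  = 1.4948e+09 / 1.14338e+08 = 13.074 N/mm = 13074 N/m

13100 N/m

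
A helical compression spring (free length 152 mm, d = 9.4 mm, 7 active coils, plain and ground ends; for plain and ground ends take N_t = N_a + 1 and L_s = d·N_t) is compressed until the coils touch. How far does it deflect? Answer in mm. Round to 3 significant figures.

76.8 mm

N_t = 8; L_s = 9.4·8 = 75.2 mm
δ_solid = L₀ − L_s = 152 − 75.2 = 76.8 mm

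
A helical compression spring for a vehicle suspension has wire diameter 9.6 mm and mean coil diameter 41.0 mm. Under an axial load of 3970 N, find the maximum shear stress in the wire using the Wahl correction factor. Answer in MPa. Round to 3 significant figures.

643 MPa

Spring index C = D/d = 41.0/9.6 = 4.2708
K_W = (4C−1)/(4C−4) + 0.615/C = 16.083/13.083 + 0.1440 = 1.3733
τ₀ = 8FD/(πd³) = 8·3970·41.0/(π·9.6³) = 1.30216e+06/2779.5 = 468.49 MPa
τ_max = K·τ₀ = 1.3733 × 468.49 = 643.38 MPa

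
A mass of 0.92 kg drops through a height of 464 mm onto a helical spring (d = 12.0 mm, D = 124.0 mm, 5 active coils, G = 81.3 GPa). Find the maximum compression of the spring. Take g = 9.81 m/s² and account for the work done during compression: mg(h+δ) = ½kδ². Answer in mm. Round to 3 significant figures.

19.9 mm

k = Gd⁴/(8D³N_a) = (81.3×10³)(12.0⁴)/(8·124.0³·5) = 22.105 N/mm
W = mg = 0.92 × 9.81 = 9.0252 N
½kδ² − Wδ − Wh = 0 → δ = (W + √(W² + 2kWh))/k
δ = (9.0252 + √(81.454 + 185138))/22.105 = (9.0252 + 430.37)/22.105 = 19.878 mm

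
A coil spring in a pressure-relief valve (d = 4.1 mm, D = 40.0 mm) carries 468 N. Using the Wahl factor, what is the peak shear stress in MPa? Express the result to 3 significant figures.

795 MPa

Spring index C = D/d = 40.0/4.1 = 9.7561
K_W = (4C−1)/(4C−4) + 0.615/C = 38.024/35.024 + 0.0630 = 1.1487
τ₀ = 8FD/(πd³) = 8·468·40.0/(π·4.1³) = 149760/216.52 = 691.66 MPa
τ_max = K·τ₀ = 1.1487 × 691.66 = 794.51 MPa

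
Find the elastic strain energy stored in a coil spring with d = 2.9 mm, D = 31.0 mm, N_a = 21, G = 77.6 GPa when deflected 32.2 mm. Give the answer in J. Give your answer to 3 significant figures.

k = Gd⁴/(8D³N_a) = (77.6×10³)(2.9⁴)/(8·31.0³·21) = 1.0966 N/mm
U = ½kδ² = 0.5 × 1.0966 × 32.2² = 568.51 N·mm = 0.56851 J

0.569 J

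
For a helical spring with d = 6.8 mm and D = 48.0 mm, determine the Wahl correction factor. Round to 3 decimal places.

1.211

C = D/d = 48.0/6.8 = 7.0588
K_W = (4C−1)/(4C−4) + 0.615/C = 27.235/24.235 + 0.0871 = 1.2109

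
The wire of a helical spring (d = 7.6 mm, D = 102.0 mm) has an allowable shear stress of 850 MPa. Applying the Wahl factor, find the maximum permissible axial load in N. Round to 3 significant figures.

C = D/d = 102.0/7.6 = 13.4211
K_W = (4C−1)/(4C−4) + 0.615/C = 52.684/49.684 + 0.0458 = 1.1062
τ_max = K·8FD/(πd³) → F_max = τ_allow·πd³/(8DK)
F_max = 850·π·7.6³/(8·102.0·1.1062) = 1.1722e+06/902.66 = 1298.6 N

1300 N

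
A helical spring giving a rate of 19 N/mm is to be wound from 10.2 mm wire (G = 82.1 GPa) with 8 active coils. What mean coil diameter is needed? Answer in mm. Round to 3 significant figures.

D = (Gd⁴/(8N_a·k))^(1/3) = (82.1×10³·10.2⁴/(8·8·19))^(1/3)
  = (730820)^(1/3) = 90.0748 mm

90.1 mm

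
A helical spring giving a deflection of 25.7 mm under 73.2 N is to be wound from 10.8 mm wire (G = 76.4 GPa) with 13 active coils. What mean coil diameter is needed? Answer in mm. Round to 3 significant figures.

Required rate k = F/δ = 73.2/25.7 = 2.8482 N/mm
D = (Gd⁴/(8N_a·k))^(1/3) = (76.4×10³·10.8⁴/(8·13·2.8482))^(1/3)
  = (3.50895e+06)^(1/3) = 151.9587 mm

152 mm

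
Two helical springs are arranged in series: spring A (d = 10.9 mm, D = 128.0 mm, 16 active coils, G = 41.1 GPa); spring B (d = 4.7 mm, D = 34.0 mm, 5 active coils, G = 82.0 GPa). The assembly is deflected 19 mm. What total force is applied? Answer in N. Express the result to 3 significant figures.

k_A = Gd⁴/(8D³N_a) = (41.1×10³)(10.9⁴)/(8·128.0³·16) = 2.1613 N/mm
k_B = Gd⁴/(8D³N_a) = (82.0×10³)(4.7⁴)/(8·34.0³·5) = 25.451 N/mm
Series: 1/k_eq = 1/2.1613 + 1/25.451 = 0.50198; k_eq = 1.9921 N/mm
F = k_eq·δ = 1.9921·19 = 37.85 N

37.8 N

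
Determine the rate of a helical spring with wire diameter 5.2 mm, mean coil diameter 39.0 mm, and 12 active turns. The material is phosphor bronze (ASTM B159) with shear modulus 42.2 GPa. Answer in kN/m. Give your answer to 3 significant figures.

5.42 kN/m

k = Gd⁴/(8D³N_a) = (42.2×10³ × 5.2⁴) / (8 × 39.0³ × 12)
  = 3.0855e+07 / 5.69462e+06 = 5.4183 N/mm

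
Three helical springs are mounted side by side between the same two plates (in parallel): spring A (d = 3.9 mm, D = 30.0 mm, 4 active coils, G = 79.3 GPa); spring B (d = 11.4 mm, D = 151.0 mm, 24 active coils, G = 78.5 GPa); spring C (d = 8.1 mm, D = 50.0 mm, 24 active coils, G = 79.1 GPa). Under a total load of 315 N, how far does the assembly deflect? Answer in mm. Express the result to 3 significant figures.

k_A = Gd⁴/(8D³N_a) = (79.3×10³)(3.9⁴)/(8·30.0³·4) = 21.233 N/mm
k_B = Gd⁴/(8D³N_a) = (78.5×10³)(11.4⁴)/(8·151.0³·24) = 2.0057 N/mm
k_C = Gd⁴/(8D³N_a) = (79.1×10³)(8.1⁴)/(8·50.0³·24) = 14.187 N/mm
Parallel: k_eq = 21.233 + 2.0057 + 14.187 = 37.426 N/mm
δ = F/k_eq = 315/37.426 = 8.4165 mm

8.42 mm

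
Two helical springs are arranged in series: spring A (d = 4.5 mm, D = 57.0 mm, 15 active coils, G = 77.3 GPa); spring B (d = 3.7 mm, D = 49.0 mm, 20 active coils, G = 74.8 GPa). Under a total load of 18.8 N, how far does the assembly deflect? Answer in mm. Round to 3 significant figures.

38.4 mm

k_A = Gd⁴/(8D³N_a) = (77.3×10³)(4.5⁴)/(8·57.0³·15) = 1.4263 N/mm
k_B = Gd⁴/(8D³N_a) = (74.8×10³)(3.7⁴)/(8·49.0³·20) = 0.74473 N/mm
Series: 1/k_eq = 1/1.4263 + 1/0.74473 = 2.0439; k_eq = 0.48927 N/mm
δ = F/k_eq = 18.8/0.48927 = 38.425 mm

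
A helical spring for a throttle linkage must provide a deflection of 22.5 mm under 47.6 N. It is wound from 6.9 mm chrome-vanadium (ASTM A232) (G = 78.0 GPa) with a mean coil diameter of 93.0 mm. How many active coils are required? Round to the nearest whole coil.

13

Required rate k = F/δ = 47.6/22.5 = 2.1156 N/mm
N_a = Gd⁴/(8D³k) = (78.0×10³ × 6.9⁴)/(8 × 93.0³ × 2.1156)
    = 1.76804e+08 / 1.36133e+07 = 12.99 → 13 coils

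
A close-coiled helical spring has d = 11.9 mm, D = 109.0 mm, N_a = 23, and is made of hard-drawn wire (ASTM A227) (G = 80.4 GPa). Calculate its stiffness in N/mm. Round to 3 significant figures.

6.77 N/mm

k = Gd⁴/(8D³N_a) = (80.4×10³ × 11.9⁴) / (8 × 109.0³ × 23)
  = 1.61229e+09 / 2.38285e+08 = 6.7662 N/mm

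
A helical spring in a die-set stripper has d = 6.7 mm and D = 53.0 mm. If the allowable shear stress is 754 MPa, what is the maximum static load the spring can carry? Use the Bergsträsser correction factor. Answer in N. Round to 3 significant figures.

1430 N

C = D/d = 53.0/6.7 = 7.9104
K_B = (4C+2)/(4C−3) = 33.642/28.642 = 1.1746
τ_max = K·8FD/(πd³) → F_max = τ_allow·πd³/(8DK)
F_max = 754·π·6.7³/(8·53.0·1.1746) = 7.1244e+05/498.02 = 1430.5 N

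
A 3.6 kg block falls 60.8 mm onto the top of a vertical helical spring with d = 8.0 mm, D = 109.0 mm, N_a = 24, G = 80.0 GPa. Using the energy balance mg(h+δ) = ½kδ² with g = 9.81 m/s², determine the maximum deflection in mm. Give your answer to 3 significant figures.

89.9 mm

k = Gd⁴/(8D³N_a) = (80.0×10³)(8.0⁴)/(8·109.0³·24) = 1.3179 N/mm
W = mg = 3.6 × 9.81 = 35.316 N
½kδ² − Wδ − Wh = 0 → δ = (W + √(W² + 2kWh))/k
δ = (35.316 + √(1247.2 + 5659.45))/1.3179 = (35.316 + 83.106)/1.3179 = 89.86 mm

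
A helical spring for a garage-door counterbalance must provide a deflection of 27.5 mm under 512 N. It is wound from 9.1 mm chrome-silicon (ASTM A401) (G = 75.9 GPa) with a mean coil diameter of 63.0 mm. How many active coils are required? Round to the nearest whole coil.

Required rate k = F/δ = 512/27.5 = 18.618 N/mm
N_a = Gd⁴/(8D³k) = (75.9×10³ × 9.1⁴)/(8 × 63.0³ × 18.618)
    = 5.20484e+08 / 3.72434e+07 = 13.98 → 14 coils

14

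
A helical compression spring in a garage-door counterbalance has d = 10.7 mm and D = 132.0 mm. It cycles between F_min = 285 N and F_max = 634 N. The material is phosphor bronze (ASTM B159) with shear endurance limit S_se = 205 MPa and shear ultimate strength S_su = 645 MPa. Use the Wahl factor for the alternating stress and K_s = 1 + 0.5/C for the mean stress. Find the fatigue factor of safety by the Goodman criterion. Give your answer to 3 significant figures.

2.15

C = D/d = 132.0/10.7 = 12.3364; K_W = (4C−1)/(4C−4)+0.615/C = 1.1160; K_s = 1+0.5/C = 1.0405
F_a = (F_max−F_min)/2 = 174.5 N; F_m = (F_max+F_min)/2 = 459.5 N
τ_a = K_W·8F_aD/(πd³) = 1.1160 × 47.88 = 53.435 MPa
τ_m = K_s·8F_mD/(πd³) = 1.0405 × 126.08 = 131.19 MPa
Goodman: 1/n_f = τ_a/S_se + τ_m/S_su = 53.435/205 + 131.19/645 = 0.26066 + 0.20340 = 0.46406
n_f = 1/0.46406 = 2.155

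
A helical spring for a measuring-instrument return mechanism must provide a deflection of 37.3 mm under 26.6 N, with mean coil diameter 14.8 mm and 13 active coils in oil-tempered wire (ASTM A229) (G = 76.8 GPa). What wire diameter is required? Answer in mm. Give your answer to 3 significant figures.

Required rate k = F/δ = 26.6/37.3 = 0.71314 N/mm
d = (8D³N_a·k / G)^(1/4) = (8·14.8³·13·0.71314 / (76.8×10³))^0.25
  = (3.1306)^0.25 = 1.3302 mm

1.33 mm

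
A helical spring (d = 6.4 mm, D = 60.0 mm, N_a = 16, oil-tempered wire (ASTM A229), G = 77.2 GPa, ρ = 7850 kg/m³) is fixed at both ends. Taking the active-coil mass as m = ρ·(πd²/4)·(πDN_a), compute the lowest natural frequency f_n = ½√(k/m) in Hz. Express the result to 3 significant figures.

k = Gd⁴/(8D³N_a) = (77.2×10³)(6.4⁴)/(8·60.0³·16) = 4.6846 N/mm = 4684.6 N/m
Wire length L = πDN_a = π·60.0·16 = 3015.9 mm
m = ρ·(πd²/4)·L = 7850 × 32.17×10⁻⁶ m² × 3.0159 m = 0.76162 kg
f_n = ½√(k/m) = 0.5·√(4684.6/0.76162) = 0.5·√(6150.8) = 39.214 Hz

39.2 Hz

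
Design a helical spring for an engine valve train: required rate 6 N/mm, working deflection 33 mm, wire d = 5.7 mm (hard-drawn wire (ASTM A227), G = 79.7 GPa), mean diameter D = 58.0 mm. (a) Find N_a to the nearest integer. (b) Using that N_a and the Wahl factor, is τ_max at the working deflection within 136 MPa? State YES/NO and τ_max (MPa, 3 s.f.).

N_a = Gd⁴/(8D³k) = (79.7×10³)(5.7⁴)/(8·58.0³·6) = 8.983 → N_a = 9
Actual rate k = Gd⁴/(8D³·9) = 5.9888 N/mm
Working load F = kδ = 5.9888·33 = 197.63 N
C = 58.0/5.7 = 10.1754; K_W = (4C−1)/(4C−4)+0.615/C = 1.1422
τ_max = K_W·8FD/(πd³) = 1.1422·157.62 = 180.03 MPa
τ_max > 136 MPa → exceeds allowable

(a) 9 coils; (b) NO, τ_max = 180 MPa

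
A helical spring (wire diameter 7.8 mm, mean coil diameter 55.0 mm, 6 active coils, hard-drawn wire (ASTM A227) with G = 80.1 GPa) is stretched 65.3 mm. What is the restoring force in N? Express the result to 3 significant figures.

2420 N

k = Gd⁴/(8D³N_a) = (80.1×10³)(7.8⁴)/(8·55.0³·6) = 37.126 N/mm
F = k·δ = 37.126 × 65.3 = 2424.3 N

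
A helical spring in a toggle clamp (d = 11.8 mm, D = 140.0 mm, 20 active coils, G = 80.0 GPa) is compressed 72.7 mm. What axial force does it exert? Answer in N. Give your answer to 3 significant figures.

k = Gd⁴/(8D³N_a) = (80.0×10³)(11.8⁴)/(8·140.0³·20) = 3.5328 N/mm
F = k·δ = 3.5328 × 72.7 = 256.83 N

257 N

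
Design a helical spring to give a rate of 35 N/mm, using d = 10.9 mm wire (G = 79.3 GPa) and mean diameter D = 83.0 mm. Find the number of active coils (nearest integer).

7

N_a = Gd⁴/(8D³k) = (79.3×10³ × 10.9⁴)/(8 × 83.0³ × 35)
    = 1.11938e+09 / 1.601e+08 = 6.992 → 7 coils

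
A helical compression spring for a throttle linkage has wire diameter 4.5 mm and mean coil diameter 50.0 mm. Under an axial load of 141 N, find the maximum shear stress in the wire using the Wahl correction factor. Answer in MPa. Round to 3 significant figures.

Spring index C = D/d = 50.0/4.5 = 11.1111
K_W = (4C−1)/(4C−4) + 0.615/C = 43.444/40.444 + 0.0554 = 1.1295
τ₀ = 8FD/(πd³) = 8·141·50.0/(π·4.5³) = 56400/286.28 = 197.01 MPa
τ_max = K·τ₀ = 1.1295 × 197.01 = 222.53 MPa

223 MPa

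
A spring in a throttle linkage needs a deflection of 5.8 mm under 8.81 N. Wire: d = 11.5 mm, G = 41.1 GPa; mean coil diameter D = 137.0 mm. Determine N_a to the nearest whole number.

Required rate k = F/δ = 8.81/5.8 = 1.519 N/mm
N_a = Gd⁴/(8D³k) = (41.1×10³ × 11.5⁴)/(8 × 137.0³ × 1.519)
    = 7.18842e+08 / 3.12464e+07 = 23.01 → 23 coils

23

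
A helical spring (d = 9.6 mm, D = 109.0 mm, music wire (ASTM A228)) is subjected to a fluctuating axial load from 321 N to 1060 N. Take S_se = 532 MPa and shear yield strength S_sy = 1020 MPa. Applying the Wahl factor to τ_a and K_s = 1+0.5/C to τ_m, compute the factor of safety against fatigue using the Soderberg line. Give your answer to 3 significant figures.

C = D/d = 109.0/9.6 = 11.3542; K_W = (4C−1)/(4C−4)+0.615/C = 1.1266; K_s = 1+0.5/C = 1.0440
F_a = (F_max−F_min)/2 = 369.5 N; F_m = (F_max+F_min)/2 = 690.5 N
τ_a = K_W·8F_aD/(πd³) = 1.1266 × 115.92 = 130.6 MPa
τ_m = K_s·8F_mD/(πd³) = 1.0440 × 216.63 = 226.17 MPa
Soderberg: 1/n_f = τ_a/S_se + τ_m/S_sy = 130.6/532 + 226.17/1020 = 0.24549 + 0.22173 = 0.46722
n_f = 1/0.46722 = 2.14

2.14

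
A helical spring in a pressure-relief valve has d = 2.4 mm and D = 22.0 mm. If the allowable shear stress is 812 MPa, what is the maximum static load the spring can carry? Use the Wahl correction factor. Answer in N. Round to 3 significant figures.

173 N

C = D/d = 22.0/2.4 = 9.1667
K_W = (4C−1)/(4C−4) + 0.615/C = 35.667/32.667 + 0.0671 = 1.1589
τ_max = K·8FD/(πd³) → F_max = τ_allow·πd³/(8DK)
F_max = 812·π·2.4³/(8·22.0·1.1589) = 35265/203.97 = 172.89 N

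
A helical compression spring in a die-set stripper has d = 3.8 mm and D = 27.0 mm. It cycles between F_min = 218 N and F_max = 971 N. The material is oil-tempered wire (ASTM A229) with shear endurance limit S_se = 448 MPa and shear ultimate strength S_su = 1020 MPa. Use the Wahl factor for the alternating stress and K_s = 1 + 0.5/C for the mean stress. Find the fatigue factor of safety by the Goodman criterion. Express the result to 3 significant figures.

C = D/d = 27.0/3.8 = 7.1053; K_W = (4C−1)/(4C−4)+0.615/C = 1.2094; K_s = 1+0.5/C = 1.0704
F_a = (F_max−F_min)/2 = 376.5 N; F_m = (F_max+F_min)/2 = 594.5 N
τ_a = K_W·8F_aD/(πd³) = 1.2094 × 471.76 = 570.54 MPa
τ_m = K_s·8F_mD/(πd³) = 1.0704 × 744.91 = 797.33 MPa
Goodman: 1/n_f = τ_a/S_se + τ_m/S_su = 570.54/448 + 797.33/1020 = 1.27353 + 0.78170 = 2.0552
n_f = 1/2.0552 = 0.4866

0.487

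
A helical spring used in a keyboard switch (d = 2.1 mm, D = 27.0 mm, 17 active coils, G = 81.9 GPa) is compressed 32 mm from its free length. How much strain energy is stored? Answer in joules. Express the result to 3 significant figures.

k = Gd⁴/(8D³N_a) = (81.9×10³)(2.1⁴)/(8·27.0³·17) = 0.59502 N/mm
U = ½kδ² = 0.5 × 0.59502 × 32² = 304.65 N·mm = 0.30465 J

0.305 J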